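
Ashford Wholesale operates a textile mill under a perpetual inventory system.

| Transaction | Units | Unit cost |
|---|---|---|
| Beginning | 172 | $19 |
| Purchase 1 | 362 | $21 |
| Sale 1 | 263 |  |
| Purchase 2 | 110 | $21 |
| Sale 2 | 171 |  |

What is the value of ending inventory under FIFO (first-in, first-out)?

Ending inventory = $4,410

Sale 1 (263) [FIFO — oldest first]: 172 @ $19 + 91 @ $21 = $5,179
Sale 2 (171) [FIFO — oldest first]: 171 @ $21 = $3,591
Total COGS = $5,179 + $3,591 = $8,770
Ending inventory: 100 @ $21 + 110 @ $21 = $4,410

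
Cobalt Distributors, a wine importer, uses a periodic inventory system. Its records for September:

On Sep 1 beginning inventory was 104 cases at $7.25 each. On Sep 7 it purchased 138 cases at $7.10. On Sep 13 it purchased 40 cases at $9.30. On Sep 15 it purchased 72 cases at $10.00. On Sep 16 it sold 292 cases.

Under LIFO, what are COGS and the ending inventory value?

COGS = $2,376.30; ending inventory = $449.50

Sep 16, 292 sold [LIFO — newest first]: 72 @ $10.00 + 40 @ $9.30 + 138 @ $7.10 + 42 @ $7.25 = $2,376.30
Ending inventory: 62 @ $7.25 = $449.50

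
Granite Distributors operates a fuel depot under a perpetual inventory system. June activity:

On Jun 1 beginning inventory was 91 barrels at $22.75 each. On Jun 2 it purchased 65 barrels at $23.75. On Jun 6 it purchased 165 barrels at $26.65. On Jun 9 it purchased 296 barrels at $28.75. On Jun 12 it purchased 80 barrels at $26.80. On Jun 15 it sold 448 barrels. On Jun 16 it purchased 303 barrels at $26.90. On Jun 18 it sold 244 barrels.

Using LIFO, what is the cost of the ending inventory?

Ending inventory = $7,679.55

Jun 15, 448 sold [LIFO — newest first]: 80 @ $26.80 + 296 @ $28.75 + 72 @ $26.65 = $12,572.80
Jun 18, 244 sold [LIFO — newest first]: 244 @ $26.90 = $6,563.60
Total COGS = $12,572.80 + $6,563.60 = $19,136.40
Ending inventory: 91 @ $22.75 + 65 @ $23.75 + 93 @ $26.65 + 59 @ $26.90 = $7,679.55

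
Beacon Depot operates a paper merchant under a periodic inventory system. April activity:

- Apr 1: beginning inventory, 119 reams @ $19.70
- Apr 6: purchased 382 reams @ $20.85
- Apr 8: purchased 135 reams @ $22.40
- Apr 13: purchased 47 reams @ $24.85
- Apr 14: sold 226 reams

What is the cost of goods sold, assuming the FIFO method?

Apr 14, 226 sold [FIFO — oldest first]: 119 @ $19.70 + 107 @ $20.85 = $4,575.25
Ending inventory: 275 @ $20.85 + 135 @ $22.40 + 47 @ $24.85 = $9,925.70

COGS = $4,575.25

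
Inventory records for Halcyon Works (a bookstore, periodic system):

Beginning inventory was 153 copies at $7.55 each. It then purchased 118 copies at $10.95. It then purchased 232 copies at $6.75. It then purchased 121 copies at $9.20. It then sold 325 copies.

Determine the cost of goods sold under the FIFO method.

COGS = $2,811.75

Sale 1 (325) [FIFO — oldest first]: 153 @ $7.55 + 118 @ $10.95 + 54 @ $6.75 = $2,811.75
Ending inventory: 178 @ $6.75 + 121 @ $9.20 = $2,314.70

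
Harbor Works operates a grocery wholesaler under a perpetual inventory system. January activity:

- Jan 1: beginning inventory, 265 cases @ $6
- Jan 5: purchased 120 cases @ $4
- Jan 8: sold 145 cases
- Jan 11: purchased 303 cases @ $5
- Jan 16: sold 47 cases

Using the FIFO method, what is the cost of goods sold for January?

COGS = $1,152

Jan 8, 145 sold [FIFO — oldest first]: 145 @ $6 = $870
Jan 16, 47 sold [FIFO — oldest first]: 47 @ $6 = $282
Total COGS = $870 + $282 = $1,152
Ending inventory: 73 @ $6 + 120 @ $4 + 303 @ $5 = $2,433
Check: goods available $3,585 = COGS $1,152 + ending $2,433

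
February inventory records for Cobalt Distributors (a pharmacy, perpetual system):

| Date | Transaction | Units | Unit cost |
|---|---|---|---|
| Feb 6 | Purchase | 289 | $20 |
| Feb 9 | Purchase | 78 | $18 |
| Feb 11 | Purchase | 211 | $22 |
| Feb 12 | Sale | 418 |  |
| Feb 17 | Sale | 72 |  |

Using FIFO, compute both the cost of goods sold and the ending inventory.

COGS = $9,890; ending inventory = $1,936

Feb 12, 418 sold [FIFO — oldest first]: 289 @ $20 + 78 @ $18 + 51 @ $22 = $8,306
Feb 17, 72 sold [FIFO — oldest first]: 72 @ $22 = $1,584
Total COGS = $8,306 + $1,584 = $9,890
Ending inventory: 88 @ $22 = $1,936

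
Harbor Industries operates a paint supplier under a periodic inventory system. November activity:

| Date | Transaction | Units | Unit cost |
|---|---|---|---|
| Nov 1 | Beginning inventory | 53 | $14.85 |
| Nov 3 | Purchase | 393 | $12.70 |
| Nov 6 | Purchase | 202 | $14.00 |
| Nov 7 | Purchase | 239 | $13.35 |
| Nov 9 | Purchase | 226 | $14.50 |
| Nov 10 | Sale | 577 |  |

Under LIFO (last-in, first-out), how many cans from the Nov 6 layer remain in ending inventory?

90

Nov 10, 577 sold [LIFO — newest first]: 226 @ $14.50 + 239 @ $13.35 + 112 @ $14.00 = $8,035.65
Ending inventory: 53 @ $14.85 + 393 @ $12.70 + 90 @ $14.00 = $7,038.15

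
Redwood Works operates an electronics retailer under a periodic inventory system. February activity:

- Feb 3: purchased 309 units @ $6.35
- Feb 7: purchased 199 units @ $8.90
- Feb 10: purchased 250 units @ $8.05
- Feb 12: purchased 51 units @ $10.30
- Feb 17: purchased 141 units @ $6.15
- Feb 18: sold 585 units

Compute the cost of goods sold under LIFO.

COGS = $4,677.65

Feb 18, 585 sold [LIFO — newest first]: 141 @ $6.15 + 51 @ $10.30 + 250 @ $8.05 + 143 @ $8.90 = $4,677.65
Ending inventory: 309 @ $6.35 + 56 @ $8.90 = $2,460.55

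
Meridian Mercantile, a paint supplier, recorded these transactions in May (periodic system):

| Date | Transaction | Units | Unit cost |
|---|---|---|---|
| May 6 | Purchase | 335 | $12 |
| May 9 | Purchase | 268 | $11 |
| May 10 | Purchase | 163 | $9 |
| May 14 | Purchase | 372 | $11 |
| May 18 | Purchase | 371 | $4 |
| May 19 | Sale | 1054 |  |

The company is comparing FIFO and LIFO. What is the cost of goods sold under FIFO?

FIFO COGS: 335 @ $12 + 268 @ $11 + 163 @ $9 + 288 @ $11 = $11,603
LIFO COGS: 371 @ $4 + 372 @ $11 + 163 @ $9 + 148 @ $11 = $8,671

COGS = $11,603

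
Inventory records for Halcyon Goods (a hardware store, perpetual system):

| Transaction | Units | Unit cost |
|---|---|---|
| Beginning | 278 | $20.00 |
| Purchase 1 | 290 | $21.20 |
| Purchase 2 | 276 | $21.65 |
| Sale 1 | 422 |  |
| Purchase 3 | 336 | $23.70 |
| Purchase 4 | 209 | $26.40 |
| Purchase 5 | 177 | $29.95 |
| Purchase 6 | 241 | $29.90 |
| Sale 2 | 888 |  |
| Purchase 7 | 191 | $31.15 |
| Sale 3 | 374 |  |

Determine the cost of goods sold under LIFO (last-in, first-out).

Sale 1 (422) [LIFO — newest first]: 276 @ $21.65 + 146 @ $21.20 = $9,070.60
Sale 2 (888) [LIFO — newest first]: 241 @ $29.90 + 177 @ $29.95 + 209 @ $26.40 + 261 @ $23.70 = $24,210.35
Sale 3 (374) [LIFO — newest first]: 191 @ $31.15 + 75 @ $23.70 + 108 @ $21.20 = $10,016.75
Total COGS = $9,070.60 + $24,210.35 + $10,016.75 = $43,297.70
Ending inventory: 278 @ $20.00 + 36 @ $21.20 = $6,323.20

COGS = $43,297.70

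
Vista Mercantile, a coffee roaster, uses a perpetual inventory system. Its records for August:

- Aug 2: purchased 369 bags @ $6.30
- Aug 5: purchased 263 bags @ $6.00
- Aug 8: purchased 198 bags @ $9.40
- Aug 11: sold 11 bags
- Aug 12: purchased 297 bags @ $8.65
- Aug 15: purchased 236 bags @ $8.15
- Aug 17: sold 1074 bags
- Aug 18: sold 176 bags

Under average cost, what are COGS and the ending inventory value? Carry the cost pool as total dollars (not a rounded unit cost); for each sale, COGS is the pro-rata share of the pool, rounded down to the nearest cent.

After Aug 2: 369 on hand, pool $2,324.70 (≈ $6.3000 each)
After Aug 5: 632 on hand, pool $3,902.70 (≈ $6.1752 each)
After Aug 8: 830 on hand, pool $5,763.90 (≈ $6.9445 each)
Aug 11, sell 11: 11/830 × $5,763.90 → $76.38
After Aug 12: 1116 on hand, pool $8,256.57 (≈ $7.3984 each)
After Aug 15: 1352 on hand, pool $10,179.97 (≈ $7.5296 each)
Aug 17, sell 1074: 1074/1352 × $10,179.97 → $8,086.75
Aug 18, sell 176: 176/278 × $2,093.22 → $1,325.20
Total COGS = $76.38 + $8,086.75 + $1,325.20 = $9,488.33
Ending inventory (cost pool remaining) = $768.02

COGS = $9,488.33; ending inventory = $768.02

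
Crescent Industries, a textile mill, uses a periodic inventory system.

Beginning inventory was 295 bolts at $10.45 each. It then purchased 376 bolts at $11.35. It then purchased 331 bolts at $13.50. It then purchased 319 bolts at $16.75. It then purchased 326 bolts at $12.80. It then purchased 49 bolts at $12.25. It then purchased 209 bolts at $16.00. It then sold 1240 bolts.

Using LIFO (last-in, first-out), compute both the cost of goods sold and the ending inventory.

Sale 1 (1240) [LIFO — newest first]: 209 @ $16.00 + 49 @ $12.25 + 326 @ $12.80 + 319 @ $16.75 + 331 @ $13.50 + 6 @ $11.35 = $17,996.90
Ending inventory: 295 @ $10.45 + 370 @ $11.35 = $7,282.25

COGS = $17,996.90; ending inventory = $7,282.25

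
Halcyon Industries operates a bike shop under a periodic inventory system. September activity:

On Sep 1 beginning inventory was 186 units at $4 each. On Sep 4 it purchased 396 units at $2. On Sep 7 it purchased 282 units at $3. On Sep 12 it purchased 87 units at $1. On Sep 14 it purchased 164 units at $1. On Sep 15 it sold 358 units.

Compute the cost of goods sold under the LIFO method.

COGS = $572

Sep 15, 358 sold [LIFO — newest first]: 164 @ $1 + 87 @ $1 + 107 @ $3 = $572
Ending inventory: 186 @ $4 + 396 @ $2 + 175 @ $3 = $2,061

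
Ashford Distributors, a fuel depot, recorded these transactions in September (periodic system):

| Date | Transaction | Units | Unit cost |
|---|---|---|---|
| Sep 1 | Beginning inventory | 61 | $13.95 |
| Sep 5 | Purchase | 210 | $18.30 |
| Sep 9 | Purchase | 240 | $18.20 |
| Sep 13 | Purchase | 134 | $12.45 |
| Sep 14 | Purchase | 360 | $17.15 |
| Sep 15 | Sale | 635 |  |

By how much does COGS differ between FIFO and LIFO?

FIFO COGS: 61 @ $13.95 + 210 @ $18.30 + 240 @ $18.20 + 124 @ $12.45 = $10,605.75
LIFO COGS: 360 @ $17.15 + 134 @ $12.45 + 141 @ $18.20 = $10,408.50
Difference = |$10,605.75 − $10,408.50| = $197.25

$197.25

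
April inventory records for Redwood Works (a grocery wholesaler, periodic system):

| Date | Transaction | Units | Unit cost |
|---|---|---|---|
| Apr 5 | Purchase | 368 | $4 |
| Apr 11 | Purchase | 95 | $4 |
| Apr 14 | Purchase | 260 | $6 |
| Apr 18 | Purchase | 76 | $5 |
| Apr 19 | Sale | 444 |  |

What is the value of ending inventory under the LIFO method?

Ending inventory = $1,420

Apr 19, 444 sold [LIFO — newest first]: 76 @ $5 + 260 @ $6 + 95 @ $4 + 13 @ $4 = $2,372
Ending inventory: 355 @ $4 = $1,420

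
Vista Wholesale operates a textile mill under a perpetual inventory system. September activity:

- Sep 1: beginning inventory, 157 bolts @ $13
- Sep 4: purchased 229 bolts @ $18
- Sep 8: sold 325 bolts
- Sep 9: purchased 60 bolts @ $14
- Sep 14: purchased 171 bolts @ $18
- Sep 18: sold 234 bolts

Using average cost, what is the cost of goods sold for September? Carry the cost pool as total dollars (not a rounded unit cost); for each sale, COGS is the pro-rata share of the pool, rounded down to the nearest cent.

COGS = $9,109.31

After Sep 1: 157 on hand, pool $2,041.00 (≈ $13.0000 each)
After Sep 4: 386 on hand, pool $6,163.00 (≈ $15.9663 each)
Sep 8, sell 325: 325/386 × $6,163.00 → $5,189.05
After Sep 9: 121 on hand, pool $1,813.95 (≈ $14.9913 each)
After Sep 14: 292 on hand, pool $4,891.95 (≈ $16.7533 each)
Sep 18, sell 234: 234/292 × $4,891.95 → $3,920.26
Total COGS = $5,189.05 + $3,920.26 = $9,109.31
Ending inventory (cost pool remaining) = $971.69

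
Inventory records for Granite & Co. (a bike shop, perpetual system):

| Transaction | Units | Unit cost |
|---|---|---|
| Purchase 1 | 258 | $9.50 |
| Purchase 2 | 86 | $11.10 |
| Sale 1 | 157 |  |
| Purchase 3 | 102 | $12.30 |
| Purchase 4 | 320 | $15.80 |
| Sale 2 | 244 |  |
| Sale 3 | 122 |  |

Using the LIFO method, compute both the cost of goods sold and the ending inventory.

COGS = $7,250.90; ending inventory = $2,465.30

Sale 1 (157) [LIFO — newest first]: 86 @ $11.10 + 71 @ $9.50 = $1,629.10
Sale 2 (244) [LIFO — newest first]: 244 @ $15.80 = $3,855.20
Sale 3 (122) [LIFO — newest first]: 76 @ $15.80 + 46 @ $12.30 = $1,766.60
Total COGS = $1,629.10 + $3,855.20 + $1,766.60 = $7,250.90
Ending inventory: 187 @ $9.50 + 56 @ $12.30 = $2,465.30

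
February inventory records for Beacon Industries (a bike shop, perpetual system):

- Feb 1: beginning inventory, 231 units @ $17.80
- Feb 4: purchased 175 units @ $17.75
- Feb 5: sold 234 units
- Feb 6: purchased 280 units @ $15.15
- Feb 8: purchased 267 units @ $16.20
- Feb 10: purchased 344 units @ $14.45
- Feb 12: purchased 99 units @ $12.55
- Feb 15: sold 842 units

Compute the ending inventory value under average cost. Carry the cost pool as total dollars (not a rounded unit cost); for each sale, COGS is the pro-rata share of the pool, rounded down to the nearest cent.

After Feb 1: 231 on hand, pool $4,111.80 (≈ $17.8000 each)
After Feb 4: 406 on hand, pool $7,218.05 (≈ $17.7784 each)
Feb 5, sell 234: 234/406 × $7,218.05 → $4,160.15
After Feb 6: 452 on hand, pool $7,299.90 (≈ $16.1502 each)
After Feb 8: 719 on hand, pool $11,625.30 (≈ $16.1687 each)
After Feb 10: 1063 on hand, pool $16,596.10 (≈ $15.6125 each)
After Feb 12: 1162 on hand, pool $17,838.55 (≈ $15.3516 each)
Feb 15, sell 842: 842/1162 × $17,838.55 → $12,926.04
Total COGS = $4,160.15 + $12,926.04 = $17,086.19
Ending inventory (cost pool remaining) = $4,912.51
Check: goods available $21,998.70 = COGS $17,086.19 + ending $4,912.51

Ending inventory = $4,912.51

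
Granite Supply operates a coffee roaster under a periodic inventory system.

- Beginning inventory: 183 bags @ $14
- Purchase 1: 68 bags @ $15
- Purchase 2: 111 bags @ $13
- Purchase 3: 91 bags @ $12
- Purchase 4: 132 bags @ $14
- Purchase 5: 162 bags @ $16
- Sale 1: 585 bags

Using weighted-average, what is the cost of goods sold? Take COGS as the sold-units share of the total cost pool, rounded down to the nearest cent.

COGS = $8,267.53

Sale 1, sell 585: 585/747 × $10,557.00 → $8,267.53
Ending inventory (cost pool remaining) = $2,289.47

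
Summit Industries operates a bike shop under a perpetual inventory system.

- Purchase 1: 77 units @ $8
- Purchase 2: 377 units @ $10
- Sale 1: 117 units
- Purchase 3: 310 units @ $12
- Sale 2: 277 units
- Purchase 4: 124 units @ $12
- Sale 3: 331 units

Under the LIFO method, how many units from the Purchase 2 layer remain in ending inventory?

86

Sale 1 (117) [LIFO — newest first]: 117 @ $10 = $1,170
Sale 2 (277) [LIFO — newest first]: 277 @ $12 = $3,324
Sale 3 (331) [LIFO — newest first]: 124 @ $12 + 33 @ $12 + 174 @ $10 = $3,624
Total COGS = $1,170 + $3,324 + $3,624 = $8,118
Ending inventory: 77 @ $8 + 86 @ $10 = $1,476
Check: goods available $9,594 = COGS $8,118 + ending $1,476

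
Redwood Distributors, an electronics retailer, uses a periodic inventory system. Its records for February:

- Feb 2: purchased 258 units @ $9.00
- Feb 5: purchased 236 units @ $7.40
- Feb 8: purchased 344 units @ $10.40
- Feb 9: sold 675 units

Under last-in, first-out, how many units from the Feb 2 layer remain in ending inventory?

Feb 9, 675 sold [LIFO — newest first]: 344 @ $10.40 + 236 @ $7.40 + 95 @ $9.00 = $6,179.00
Ending inventory: 163 @ $9.00 = $1,467.00
Check: goods available $7,646.00 = COGS $6,179.00 + ending $1,467.00

163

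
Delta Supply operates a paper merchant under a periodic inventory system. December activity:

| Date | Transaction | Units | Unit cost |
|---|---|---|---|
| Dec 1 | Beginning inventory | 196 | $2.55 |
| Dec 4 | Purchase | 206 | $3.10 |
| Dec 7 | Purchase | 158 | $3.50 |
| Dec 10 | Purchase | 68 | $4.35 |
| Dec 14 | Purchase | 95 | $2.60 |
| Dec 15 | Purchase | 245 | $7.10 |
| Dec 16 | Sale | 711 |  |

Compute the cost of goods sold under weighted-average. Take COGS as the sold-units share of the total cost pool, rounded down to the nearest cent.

COGS = $2,918.69

Dec 16, sell 711: 711/968 × $3,973.70 → $2,918.69
Ending inventory (cost pool remaining) = $1,055.01
Check: goods available $3,973.70 = COGS $2,918.69 + ending $1,055.01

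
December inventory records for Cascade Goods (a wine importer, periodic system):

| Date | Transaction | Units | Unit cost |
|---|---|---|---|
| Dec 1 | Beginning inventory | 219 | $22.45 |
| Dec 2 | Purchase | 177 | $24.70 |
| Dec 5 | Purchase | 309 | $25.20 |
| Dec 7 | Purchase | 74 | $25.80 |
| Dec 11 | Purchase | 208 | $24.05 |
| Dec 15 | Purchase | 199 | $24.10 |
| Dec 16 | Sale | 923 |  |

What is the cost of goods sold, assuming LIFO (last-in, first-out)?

Dec 16, 923 sold [LIFO — newest first]: 199 @ $24.10 + 208 @ $24.05 + 74 @ $25.80 + 309 @ $25.20 + 133 @ $24.70 = $22,779.40
Ending inventory: 219 @ $22.45 + 44 @ $24.70 = $6,003.35

COGS = $22,779.40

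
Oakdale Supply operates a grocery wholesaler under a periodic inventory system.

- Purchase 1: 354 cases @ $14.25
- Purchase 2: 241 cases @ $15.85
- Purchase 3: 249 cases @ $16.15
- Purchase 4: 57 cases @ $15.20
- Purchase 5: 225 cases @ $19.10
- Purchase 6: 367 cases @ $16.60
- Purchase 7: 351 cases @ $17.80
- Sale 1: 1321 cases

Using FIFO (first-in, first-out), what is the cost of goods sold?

Sale 1 (1321) [FIFO — oldest first]: 354 @ $14.25 + 241 @ $15.85 + 249 @ $16.15 + 57 @ $15.20 + 225 @ $19.10 + 195 @ $16.60 = $21,286.60
Ending inventory: 172 @ $16.60 + 351 @ $17.80 = $9,103.00

COGS = $21,286.60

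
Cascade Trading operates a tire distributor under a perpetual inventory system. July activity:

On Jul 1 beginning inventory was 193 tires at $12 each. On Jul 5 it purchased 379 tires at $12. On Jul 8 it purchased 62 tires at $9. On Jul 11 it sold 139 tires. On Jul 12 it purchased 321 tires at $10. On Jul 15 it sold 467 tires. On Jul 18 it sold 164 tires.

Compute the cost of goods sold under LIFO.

Jul 11, 139 sold [LIFO — newest first]: 62 @ $9 + 77 @ $12 = $1,482
Jul 15, 467 sold [LIFO — newest first]: 321 @ $10 + 146 @ $12 = $4,962
Jul 18, 164 sold [LIFO — newest first]: 156 @ $12 + 8 @ $12 = $1,968
Total COGS = $1,482 + $4,962 + $1,968 = $8,412
Ending inventory: 185 @ $12 = $2,220

COGS = $8,412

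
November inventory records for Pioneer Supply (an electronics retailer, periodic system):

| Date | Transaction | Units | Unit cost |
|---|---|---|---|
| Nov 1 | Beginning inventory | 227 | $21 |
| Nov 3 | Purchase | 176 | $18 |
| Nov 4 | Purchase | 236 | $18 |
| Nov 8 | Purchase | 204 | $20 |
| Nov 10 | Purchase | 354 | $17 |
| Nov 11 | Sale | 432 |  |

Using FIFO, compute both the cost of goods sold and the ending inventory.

COGS = $8,457; ending inventory = $13,824

Nov 11, 432 sold [FIFO — oldest first]: 227 @ $21 + 176 @ $18 + 29 @ $18 = $8,457
Ending inventory: 207 @ $18 + 204 @ $20 + 354 @ $17 = $13,824
Check: goods available $22,281 = COGS $8,457 + ending $13,824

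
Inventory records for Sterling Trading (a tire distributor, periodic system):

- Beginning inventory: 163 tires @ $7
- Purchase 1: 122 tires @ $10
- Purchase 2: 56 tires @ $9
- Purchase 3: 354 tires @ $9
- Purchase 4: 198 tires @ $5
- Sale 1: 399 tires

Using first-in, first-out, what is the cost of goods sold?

COGS = $3,387

Sale 1 (399) [FIFO — oldest first]: 163 @ $7 + 122 @ $10 + 56 @ $9 + 58 @ $9 = $3,387
Ending inventory: 296 @ $9 + 198 @ $5 = $3,654
Check: goods available $7,041 = COGS $3,387 + ending $3,654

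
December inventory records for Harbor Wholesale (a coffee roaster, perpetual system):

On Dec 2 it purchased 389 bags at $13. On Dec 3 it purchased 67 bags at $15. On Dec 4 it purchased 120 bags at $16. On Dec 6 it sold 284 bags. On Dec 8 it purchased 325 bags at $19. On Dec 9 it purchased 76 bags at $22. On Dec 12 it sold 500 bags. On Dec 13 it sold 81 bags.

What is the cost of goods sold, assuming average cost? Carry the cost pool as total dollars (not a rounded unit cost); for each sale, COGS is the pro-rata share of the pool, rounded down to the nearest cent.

After Dec 2: 389 on hand, pool $5,057.00 (≈ $13.0000 each)
After Dec 3: 456 on hand, pool $6,062.00 (≈ $13.2939 each)
After Dec 4: 576 on hand, pool $7,982.00 (≈ $13.8576 each)
Dec 6, sell 284: 284/576 × $7,982.00 → $3,935.56
After Dec 8: 617 on hand, pool $10,221.44 (≈ $16.5664 each)
After Dec 9: 693 on hand, pool $11,893.44 (≈ $17.1623 each)
Dec 12, sell 500: 500/693 × $11,893.44 → $8,581.12
Dec 13, sell 81: 81/193 × $3,312.32 → $1,390.14
Total COGS = $3,935.56 + $8,581.12 + $1,390.14 = $13,906.82
Ending inventory (cost pool remaining) = $1,922.18

COGS = $13,906.82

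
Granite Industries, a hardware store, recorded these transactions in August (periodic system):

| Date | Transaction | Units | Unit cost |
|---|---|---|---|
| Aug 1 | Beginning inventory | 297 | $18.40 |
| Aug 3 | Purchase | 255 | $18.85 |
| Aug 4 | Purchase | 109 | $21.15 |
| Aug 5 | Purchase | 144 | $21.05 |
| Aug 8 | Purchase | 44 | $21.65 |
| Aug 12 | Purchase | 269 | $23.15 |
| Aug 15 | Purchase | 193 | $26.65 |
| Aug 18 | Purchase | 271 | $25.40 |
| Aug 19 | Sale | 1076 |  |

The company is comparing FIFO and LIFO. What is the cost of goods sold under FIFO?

FIFO COGS: 297 @ $18.40 + 255 @ $18.85 + 109 @ $21.15 + 144 @ $21.05 + 44 @ $21.65 + 227 @ $23.15 = $21,815.75
LIFO COGS: 271 @ $25.40 + 193 @ $26.65 + 269 @ $23.15 + 44 @ $21.65 + 144 @ $21.05 + 109 @ $21.15 + 46 @ $18.85 = $25,410.45

COGS = $21,815.75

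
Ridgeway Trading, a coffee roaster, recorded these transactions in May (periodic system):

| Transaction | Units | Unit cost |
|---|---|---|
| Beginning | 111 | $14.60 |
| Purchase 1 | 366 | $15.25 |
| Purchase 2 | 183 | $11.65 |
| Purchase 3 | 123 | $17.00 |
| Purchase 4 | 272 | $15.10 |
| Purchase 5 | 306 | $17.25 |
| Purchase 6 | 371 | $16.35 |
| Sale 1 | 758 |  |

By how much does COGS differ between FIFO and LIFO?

$1,567.40

FIFO COGS: 111 @ $14.60 + 366 @ $15.25 + 183 @ $11.65 + 98 @ $17.00 = $11,000.05
LIFO COGS: 371 @ $16.35 + 306 @ $17.25 + 81 @ $15.10 = $12,567.45
Difference = |$11,000.05 − $12,567.45| = $1,567.40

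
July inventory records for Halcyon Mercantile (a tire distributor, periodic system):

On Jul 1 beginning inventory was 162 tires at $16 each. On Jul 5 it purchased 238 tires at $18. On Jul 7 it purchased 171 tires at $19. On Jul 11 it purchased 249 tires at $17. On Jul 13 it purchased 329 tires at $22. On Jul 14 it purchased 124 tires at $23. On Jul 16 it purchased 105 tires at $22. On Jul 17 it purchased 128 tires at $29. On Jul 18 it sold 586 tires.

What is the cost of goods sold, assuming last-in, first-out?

COGS = $13,912

Jul 18, 586 sold [LIFO — newest first]: 128 @ $29 + 105 @ $22 + 124 @ $23 + 229 @ $22 = $13,912
Ending inventory: 162 @ $16 + 238 @ $18 + 171 @ $19 + 249 @ $17 + 100 @ $22 = $16,558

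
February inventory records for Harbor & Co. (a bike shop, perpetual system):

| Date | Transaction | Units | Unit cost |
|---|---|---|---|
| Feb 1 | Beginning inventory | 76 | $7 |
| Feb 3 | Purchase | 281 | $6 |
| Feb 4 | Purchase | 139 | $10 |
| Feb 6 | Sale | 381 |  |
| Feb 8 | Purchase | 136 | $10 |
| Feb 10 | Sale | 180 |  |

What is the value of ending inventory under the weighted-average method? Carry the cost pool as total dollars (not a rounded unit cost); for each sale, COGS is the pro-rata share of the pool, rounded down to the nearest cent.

After Feb 1: 76 on hand, pool $532.00 (≈ $7.0000 each)
After Feb 3: 357 on hand, pool $2,218.00 (≈ $6.2129 each)
After Feb 4: 496 on hand, pool $3,608.00 (≈ $7.2742 each)
Feb 6, sell 381: 381/496 × $3,608.00 → $2,771.46
After Feb 8: 251 on hand, pool $2,196.54 (≈ $8.7512 each)
Feb 10, sell 180: 180/251 × $2,196.54 → $1,575.20
Total COGS = $2,771.46 + $1,575.20 = $4,346.66
Ending inventory (cost pool remaining) = $621.34

Ending inventory = $621.34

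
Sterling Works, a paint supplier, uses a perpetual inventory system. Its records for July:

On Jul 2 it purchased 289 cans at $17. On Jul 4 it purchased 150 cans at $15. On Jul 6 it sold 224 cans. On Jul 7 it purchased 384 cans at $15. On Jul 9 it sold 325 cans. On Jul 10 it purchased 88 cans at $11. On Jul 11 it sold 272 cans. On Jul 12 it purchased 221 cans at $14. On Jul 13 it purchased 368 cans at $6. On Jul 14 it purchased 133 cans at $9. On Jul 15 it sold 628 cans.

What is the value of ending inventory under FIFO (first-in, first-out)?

Jul 6, 224 sold [FIFO — oldest first]: 224 @ $17 = $3,808
Jul 9, 325 sold [FIFO — oldest first]: 65 @ $17 + 150 @ $15 + 110 @ $15 = $5,005
Jul 11, 272 sold [FIFO — oldest first]: 272 @ $15 = $4,080
Jul 15, 628 sold [FIFO — oldest first]: 2 @ $15 + 88 @ $11 + 221 @ $14 + 317 @ $6 = $5,994
Total COGS = $3,808 + $5,005 + $4,080 + $5,994 = $18,887
Ending inventory: 51 @ $6 + 133 @ $9 = $1,503
Check: goods available $20,390 = COGS $18,887 + ending $1,503

Ending inventory = $1,503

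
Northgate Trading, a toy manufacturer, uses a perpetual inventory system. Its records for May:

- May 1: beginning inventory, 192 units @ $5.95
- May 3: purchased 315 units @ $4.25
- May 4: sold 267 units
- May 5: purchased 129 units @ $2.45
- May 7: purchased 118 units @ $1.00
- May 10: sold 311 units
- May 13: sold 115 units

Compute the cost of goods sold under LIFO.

COGS = $2,552.25

May 4, 267 sold [LIFO — newest first]: 267 @ $4.25 = $1,134.75
May 10, 311 sold [LIFO — newest first]: 118 @ $1.00 + 129 @ $2.45 + 48 @ $4.25 + 16 @ $5.95 = $733.25
May 13, 115 sold [LIFO — newest first]: 115 @ $5.95 = $684.25
Total COGS = $1,134.75 + $733.25 + $684.25 = $2,552.25
Ending inventory: 61 @ $5.95 = $362.95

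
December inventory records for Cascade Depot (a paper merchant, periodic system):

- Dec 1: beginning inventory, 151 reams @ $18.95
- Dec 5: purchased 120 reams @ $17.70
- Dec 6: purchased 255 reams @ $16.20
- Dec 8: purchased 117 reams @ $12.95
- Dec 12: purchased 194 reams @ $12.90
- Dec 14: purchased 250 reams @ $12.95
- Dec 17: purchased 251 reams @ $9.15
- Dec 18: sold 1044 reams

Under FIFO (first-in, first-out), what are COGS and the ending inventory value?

Dec 18, 1044 sold [FIFO — oldest first]: 151 @ $18.95 + 120 @ $17.70 + 255 @ $16.20 + 117 @ $12.95 + 194 @ $12.90 + 207 @ $12.95 = $15,814.85
Ending inventory: 43 @ $12.95 + 251 @ $9.15 = $2,853.50
Check: goods available $18,668.35 = COGS $15,814.85 + ending $2,853.50

COGS = $15,814.85; ending inventory = $2,853.50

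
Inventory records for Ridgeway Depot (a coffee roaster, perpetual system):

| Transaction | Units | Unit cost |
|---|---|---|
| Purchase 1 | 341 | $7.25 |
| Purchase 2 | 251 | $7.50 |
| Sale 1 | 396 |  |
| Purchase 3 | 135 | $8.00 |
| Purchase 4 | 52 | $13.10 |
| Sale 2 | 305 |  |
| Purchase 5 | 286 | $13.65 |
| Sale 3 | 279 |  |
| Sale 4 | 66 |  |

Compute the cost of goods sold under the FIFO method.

Sale 1 (396) [FIFO — oldest first]: 341 @ $7.25 + 55 @ $7.50 = $2,884.75
Sale 2 (305) [FIFO — oldest first]: 196 @ $7.50 + 109 @ $8.00 = $2,342.00
Sale 3 (279) [FIFO — oldest first]: 26 @ $8.00 + 52 @ $13.10 + 201 @ $13.65 = $3,632.85
Sale 4 (66) [FIFO — oldest first]: 66 @ $13.65 = $900.90
Total COGS = $2,884.75 + $2,342.00 + $3,632.85 + $900.90 = $9,760.50
Ending inventory: 19 @ $13.65 = $259.35

COGS = $9,760.50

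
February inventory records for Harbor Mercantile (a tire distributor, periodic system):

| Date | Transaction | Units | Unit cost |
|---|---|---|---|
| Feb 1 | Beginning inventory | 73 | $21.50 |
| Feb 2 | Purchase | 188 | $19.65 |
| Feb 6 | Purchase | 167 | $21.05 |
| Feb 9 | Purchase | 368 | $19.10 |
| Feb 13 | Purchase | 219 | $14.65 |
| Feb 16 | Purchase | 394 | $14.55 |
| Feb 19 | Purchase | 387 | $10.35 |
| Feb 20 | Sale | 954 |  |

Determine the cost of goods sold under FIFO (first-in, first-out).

Feb 20, 954 sold [FIFO — oldest first]: 73 @ $21.50 + 188 @ $19.65 + 167 @ $21.05 + 368 @ $19.10 + 158 @ $14.65 = $18,122.55
Ending inventory: 61 @ $14.65 + 394 @ $14.55 + 387 @ $10.35 = $10,631.80
Check: goods available $28,754.35 = COGS $18,122.55 + ending $10,631.80

COGS = $18,122.55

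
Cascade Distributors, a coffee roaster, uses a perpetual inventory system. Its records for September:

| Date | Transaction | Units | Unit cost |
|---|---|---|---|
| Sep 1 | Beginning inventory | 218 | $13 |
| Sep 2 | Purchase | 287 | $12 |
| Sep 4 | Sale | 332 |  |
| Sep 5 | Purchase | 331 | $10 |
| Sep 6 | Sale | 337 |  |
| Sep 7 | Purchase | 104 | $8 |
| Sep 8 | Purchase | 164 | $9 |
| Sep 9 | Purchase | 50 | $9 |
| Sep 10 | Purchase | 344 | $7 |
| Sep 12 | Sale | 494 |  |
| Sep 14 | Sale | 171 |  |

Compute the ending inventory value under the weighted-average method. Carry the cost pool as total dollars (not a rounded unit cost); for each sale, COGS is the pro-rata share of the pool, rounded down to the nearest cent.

Ending inventory = $1,379.94

After Sep 1: 218 on hand, pool $2,834.00 (≈ $13.0000 each)
After Sep 2: 505 on hand, pool $6,278.00 (≈ $12.4317 each)
Sep 4, sell 332: 332/505 × $6,278.00 → $4,127.31
After Sep 5: 504 on hand, pool $5,460.69 (≈ $10.8347 each)
Sep 6, sell 337: 337/504 × $5,460.69 → $3,651.29
After Sep 7: 271 on hand, pool $2,641.40 (≈ $9.7469 each)
After Sep 8: 435 on hand, pool $4,117.40 (≈ $9.4653 each)
After Sep 9: 485 on hand, pool $4,567.40 (≈ $9.4173 each)
After Sep 10: 829 on hand, pool $6,975.40 (≈ $8.4142 each)
Sep 12, sell 494: 494/829 × $6,975.40 → $4,156.63
Sep 14, sell 171: 171/335 × $2,818.77 → $1,438.83
Total COGS = $4,127.31 + $3,651.29 + $4,156.63 + $1,438.83 = $13,374.06
Ending inventory (cost pool remaining) = $1,379.94
Check: goods available $14,754.00 = COGS $13,374.06 + ending $1,379.94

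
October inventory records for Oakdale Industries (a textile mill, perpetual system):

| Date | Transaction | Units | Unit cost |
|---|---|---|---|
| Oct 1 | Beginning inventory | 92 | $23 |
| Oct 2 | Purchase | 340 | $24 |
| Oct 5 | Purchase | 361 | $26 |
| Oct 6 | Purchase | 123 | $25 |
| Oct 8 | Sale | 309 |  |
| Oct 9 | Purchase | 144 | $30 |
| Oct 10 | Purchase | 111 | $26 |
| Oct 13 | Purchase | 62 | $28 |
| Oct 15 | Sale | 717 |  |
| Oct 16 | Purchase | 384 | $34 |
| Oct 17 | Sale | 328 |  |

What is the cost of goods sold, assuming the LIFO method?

Oct 8, 309 sold [LIFO — newest first]: 123 @ $25 + 186 @ $26 = $7,911
Oct 15, 717 sold [LIFO — newest first]: 62 @ $28 + 111 @ $26 + 144 @ $30 + 175 @ $26 + 225 @ $24 = $18,892
Oct 17, 328 sold [LIFO — newest first]: 328 @ $34 = $11,152
Total COGS = $7,911 + $18,892 + $11,152 = $37,955
Ending inventory: 92 @ $23 + 115 @ $24 + 56 @ $34 = $6,780

COGS = $37,955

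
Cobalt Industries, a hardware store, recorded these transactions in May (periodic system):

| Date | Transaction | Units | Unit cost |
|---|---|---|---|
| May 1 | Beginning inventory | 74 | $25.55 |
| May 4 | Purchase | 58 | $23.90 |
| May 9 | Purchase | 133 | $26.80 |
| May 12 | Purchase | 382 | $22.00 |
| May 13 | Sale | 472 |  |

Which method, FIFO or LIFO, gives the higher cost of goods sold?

FIFO

FIFO COGS: 74 @ $25.55 + 58 @ $23.90 + 133 @ $26.80 + 207 @ $22.00 = $11,395.30
LIFO COGS: 382 @ $22.00 + 90 @ $26.80 = $10,816.00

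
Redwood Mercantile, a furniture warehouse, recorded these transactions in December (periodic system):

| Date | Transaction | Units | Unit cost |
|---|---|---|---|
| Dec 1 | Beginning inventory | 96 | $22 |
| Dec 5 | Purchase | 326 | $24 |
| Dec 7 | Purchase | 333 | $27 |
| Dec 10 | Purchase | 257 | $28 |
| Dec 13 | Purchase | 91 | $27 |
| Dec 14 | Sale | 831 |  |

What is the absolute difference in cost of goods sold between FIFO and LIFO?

FIFO COGS: 96 @ $22 + 326 @ $24 + 333 @ $27 + 76 @ $28 = $21,055
LIFO COGS: 91 @ $27 + 257 @ $28 + 333 @ $27 + 150 @ $24 = $22,244
Difference = |$21,055 − $22,244| = $1,189

$1,189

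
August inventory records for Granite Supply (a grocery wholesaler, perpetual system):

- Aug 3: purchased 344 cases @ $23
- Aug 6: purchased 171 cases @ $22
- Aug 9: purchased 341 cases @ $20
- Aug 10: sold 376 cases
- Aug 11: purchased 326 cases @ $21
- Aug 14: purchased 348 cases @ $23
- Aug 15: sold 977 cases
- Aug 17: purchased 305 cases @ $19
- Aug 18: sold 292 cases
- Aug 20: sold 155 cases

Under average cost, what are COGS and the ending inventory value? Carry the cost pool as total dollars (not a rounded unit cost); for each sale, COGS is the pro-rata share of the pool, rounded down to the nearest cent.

After Aug 3: 344 on hand, pool $7,912.00 (≈ $23.0000 each)
After Aug 6: 515 on hand, pool $11,674.00 (≈ $22.6680 each)
After Aug 9: 856 on hand, pool $18,494.00 (≈ $21.6051 each)
Aug 10, sell 376: 376/856 × $18,494.00 → $8,123.53
After Aug 11: 806 on hand, pool $17,216.47 (≈ $21.3604 each)
After Aug 14: 1154 on hand, pool $25,220.47 (≈ $21.8548 each)
Aug 15, sell 977: 977/1154 × $25,220.47 → $21,352.16
After Aug 17: 482 on hand, pool $9,663.31 (≈ $20.0484 each)
Aug 18, sell 292: 292/482 × $9,663.31 → $5,854.12
Aug 20, sell 155: 155/190 × $3,809.19 → $3,107.49
Total COGS = $8,123.53 + $21,352.16 + $5,854.12 + $3,107.49 = $38,437.30
Ending inventory (cost pool remaining) = $701.70

COGS = $38,437.30; ending inventory = $701.70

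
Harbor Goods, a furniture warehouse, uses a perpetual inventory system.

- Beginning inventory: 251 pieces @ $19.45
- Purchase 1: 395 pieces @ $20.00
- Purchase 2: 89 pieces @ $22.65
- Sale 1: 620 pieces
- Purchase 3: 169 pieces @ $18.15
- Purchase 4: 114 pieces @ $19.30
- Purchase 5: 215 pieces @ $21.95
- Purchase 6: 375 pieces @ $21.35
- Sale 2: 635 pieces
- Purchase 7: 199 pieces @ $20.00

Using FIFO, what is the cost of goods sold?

Sale 1 (620) [FIFO — oldest first]: 251 @ $19.45 + 369 @ $20.00 = $12,261.95
Sale 2 (635) [FIFO — oldest first]: 26 @ $20.00 + 89 @ $22.65 + 169 @ $18.15 + 114 @ $19.30 + 215 @ $21.95 + 22 @ $21.35 = $12,992.35
Total COGS = $12,261.95 + $12,992.35 = $25,254.30
Ending inventory: 353 @ $21.35 + 199 @ $20.00 = $11,516.55

COGS = $25,254.30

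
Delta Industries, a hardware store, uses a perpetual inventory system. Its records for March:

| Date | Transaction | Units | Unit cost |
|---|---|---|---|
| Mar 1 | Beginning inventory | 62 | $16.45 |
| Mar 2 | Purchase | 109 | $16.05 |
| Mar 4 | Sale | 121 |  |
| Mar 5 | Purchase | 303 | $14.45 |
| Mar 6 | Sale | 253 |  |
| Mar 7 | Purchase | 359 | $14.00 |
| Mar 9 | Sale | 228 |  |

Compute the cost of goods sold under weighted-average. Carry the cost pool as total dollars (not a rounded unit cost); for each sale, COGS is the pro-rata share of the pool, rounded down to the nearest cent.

COGS = $8,904.61

After Mar 1: 62 on hand, pool $1,019.90 (≈ $16.4500 each)
After Mar 2: 171 on hand, pool $2,769.35 (≈ $16.1950 each)
Mar 4, sell 121: 121/171 × $2,769.35 → $1,959.59
After Mar 5: 353 on hand, pool $5,188.11 (≈ $14.6972 each)
Mar 6, sell 253: 253/353 × $5,188.11 → $3,718.39
After Mar 7: 459 on hand, pool $6,495.72 (≈ $14.1519 each)
Mar 9, sell 228: 228/459 × $6,495.72 → $3,226.63
Total COGS = $1,959.59 + $3,718.39 + $3,226.63 = $8,904.61
Ending inventory (cost pool remaining) = $3,269.09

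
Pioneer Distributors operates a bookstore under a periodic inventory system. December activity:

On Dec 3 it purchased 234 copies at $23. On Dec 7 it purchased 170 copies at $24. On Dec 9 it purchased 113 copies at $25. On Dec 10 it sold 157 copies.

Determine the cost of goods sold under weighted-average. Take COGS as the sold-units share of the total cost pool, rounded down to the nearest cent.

COGS = $3,731.25

Dec 10, sell 157: 157/517 × $12,287.00 → $3,731.25
Ending inventory (cost pool remaining) = $8,555.75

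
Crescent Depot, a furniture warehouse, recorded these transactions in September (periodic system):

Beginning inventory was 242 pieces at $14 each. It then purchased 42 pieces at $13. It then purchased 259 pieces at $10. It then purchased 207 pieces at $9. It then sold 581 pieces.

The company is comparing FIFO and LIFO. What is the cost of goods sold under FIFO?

FIFO COGS: 242 @ $14 + 42 @ $13 + 259 @ $10 + 38 @ $9 = $6,866
LIFO COGS: 207 @ $9 + 259 @ $10 + 42 @ $13 + 73 @ $14 = $6,021

COGS = $6,866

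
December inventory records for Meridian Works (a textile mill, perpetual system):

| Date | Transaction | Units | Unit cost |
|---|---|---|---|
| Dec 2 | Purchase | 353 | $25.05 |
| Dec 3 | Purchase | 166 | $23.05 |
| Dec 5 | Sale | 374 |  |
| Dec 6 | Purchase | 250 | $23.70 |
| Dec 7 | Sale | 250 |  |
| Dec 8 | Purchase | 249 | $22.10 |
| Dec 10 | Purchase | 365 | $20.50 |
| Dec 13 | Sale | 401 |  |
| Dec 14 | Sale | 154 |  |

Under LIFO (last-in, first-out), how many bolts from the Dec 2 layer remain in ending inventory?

145

Dec 5, 374 sold [LIFO — newest first]: 166 @ $23.05 + 208 @ $25.05 = $9,036.70
Dec 7, 250 sold [LIFO — newest first]: 250 @ $23.70 = $5,925.00
Dec 13, 401 sold [LIFO — newest first]: 365 @ $20.50 + 36 @ $22.10 = $8,278.10
Dec 14, 154 sold [LIFO — newest first]: 154 @ $22.10 = $3,403.40
Total COGS = $9,036.70 + $5,925.00 + $8,278.10 + $3,403.40 = $26,643.20
Ending inventory: 145 @ $25.05 + 59 @ $22.10 = $4,936.15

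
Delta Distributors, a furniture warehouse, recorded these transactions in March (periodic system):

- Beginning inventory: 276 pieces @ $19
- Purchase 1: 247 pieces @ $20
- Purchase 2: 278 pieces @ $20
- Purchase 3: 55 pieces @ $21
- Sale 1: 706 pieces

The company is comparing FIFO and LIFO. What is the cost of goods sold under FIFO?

FIFO COGS: 276 @ $19 + 247 @ $20 + 183 @ $20 = $13,844
LIFO COGS: 55 @ $21 + 278 @ $20 + 247 @ $20 + 126 @ $19 = $14,049

COGS = $13,844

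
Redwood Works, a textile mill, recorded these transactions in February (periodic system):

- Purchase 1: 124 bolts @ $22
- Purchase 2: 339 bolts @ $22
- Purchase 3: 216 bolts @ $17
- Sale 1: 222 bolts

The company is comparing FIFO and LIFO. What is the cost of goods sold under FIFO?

FIFO COGS: 124 @ $22 + 98 @ $22 = $4,884
LIFO COGS: 216 @ $17 + 6 @ $22 = $3,804

COGS = $4,884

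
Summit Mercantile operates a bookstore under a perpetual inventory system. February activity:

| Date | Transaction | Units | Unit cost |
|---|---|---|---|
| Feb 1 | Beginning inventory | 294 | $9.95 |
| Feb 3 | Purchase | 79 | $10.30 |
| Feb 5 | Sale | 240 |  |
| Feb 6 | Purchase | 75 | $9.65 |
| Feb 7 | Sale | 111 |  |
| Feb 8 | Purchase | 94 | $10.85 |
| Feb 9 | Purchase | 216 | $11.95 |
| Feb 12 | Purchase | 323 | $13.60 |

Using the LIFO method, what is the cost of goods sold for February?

Feb 5, 240 sold [LIFO — newest first]: 79 @ $10.30 + 161 @ $9.95 = $2,415.65
Feb 7, 111 sold [LIFO — newest first]: 75 @ $9.65 + 36 @ $9.95 = $1,081.95
Total COGS = $2,415.65 + $1,081.95 = $3,497.60
Ending inventory: 97 @ $9.95 + 94 @ $10.85 + 216 @ $11.95 + 323 @ $13.60 = $8,959.05
Check: goods available $12,456.65 = COGS $3,497.60 + ending $8,959.05

COGS = $3,497.60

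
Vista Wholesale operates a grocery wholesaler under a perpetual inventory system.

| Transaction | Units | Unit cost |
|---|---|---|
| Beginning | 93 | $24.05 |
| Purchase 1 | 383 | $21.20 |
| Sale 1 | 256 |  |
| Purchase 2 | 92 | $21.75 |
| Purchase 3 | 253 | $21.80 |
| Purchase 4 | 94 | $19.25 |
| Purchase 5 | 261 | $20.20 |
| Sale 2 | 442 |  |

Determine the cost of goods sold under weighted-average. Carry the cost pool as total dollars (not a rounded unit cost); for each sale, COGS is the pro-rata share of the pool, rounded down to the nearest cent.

After Beginning: 93 on hand, pool $2,236.65 (≈ $24.0500 each)
After Purchase 1: 476 on hand, pool $10,356.25 (≈ $21.7568 each)
Sale 1, sell 256: 256/476 × $10,356.25 → $5,569.74
After Purchase 2: 312 on hand, pool $6,787.51 (≈ $21.7548 each)
After Purchase 3: 565 on hand, pool $12,302.91 (≈ $21.7751 each)
After Purchase 4: 659 on hand, pool $14,112.41 (≈ $21.4149 each)
After Purchase 5: 920 on hand, pool $19,384.61 (≈ $21.0702 each)
Sale 2, sell 442: 442/920 × $19,384.61 → $9,313.04
Total COGS = $5,569.74 + $9,313.04 = $14,882.78
Ending inventory (cost pool remaining) = $10,071.57

COGS = $14,882.78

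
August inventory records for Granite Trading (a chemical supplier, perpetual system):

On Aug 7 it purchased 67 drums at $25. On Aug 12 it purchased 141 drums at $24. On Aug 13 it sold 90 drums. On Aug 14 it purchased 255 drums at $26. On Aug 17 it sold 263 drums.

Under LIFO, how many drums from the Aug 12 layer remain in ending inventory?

43

Aug 13, 90 sold [LIFO — newest first]: 90 @ $24 = $2,160
Aug 17, 263 sold [LIFO — newest first]: 255 @ $26 + 8 @ $24 = $6,822
Total COGS = $2,160 + $6,822 = $8,982
Ending inventory: 67 @ $25 + 43 @ $24 = $2,707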